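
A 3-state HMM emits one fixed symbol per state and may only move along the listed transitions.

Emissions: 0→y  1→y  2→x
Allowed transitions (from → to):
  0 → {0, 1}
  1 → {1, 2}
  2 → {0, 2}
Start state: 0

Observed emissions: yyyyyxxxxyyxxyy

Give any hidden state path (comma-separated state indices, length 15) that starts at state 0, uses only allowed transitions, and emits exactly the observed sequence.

0,0,0,1,1,2,2,2,2,0,1,2,2,0,0

  pos 0: y in {0,1}, choose 0; start
  pos 1: y in {0,1}, choose 0; 0->0 ok
  pos 2: y in {0,1}, choose 0; 0->0 ok
  pos 3: y in {0,1}, choose 1; 0->1 ok
  pos 4: y in {0,1}, choose 1; 1->1 ok
  pos 5: x in {2}, choose 2; 1->2 ok
  pos 6: x in {2}, choose 2; 2->2 ok
  pos 7: x in {2}, choose 2; 2->2 ok
  pos 8: x in {2}, choose 2; 2->2 ok
  pos 9: y in {0,1}, choose 0; 2->0 ok
  pos 10: y in {0,1}, choose 1; 0->1 ok
  pos 11: x in {2}, choose 2; 1->2 ok
  pos 12: x in {2}, choose 2; 2->2 ok
  pos 13: y in {0,1}, choose 0; 2->0 ok
  pos 14: y in {0,1}, choose 0; 0->0 ok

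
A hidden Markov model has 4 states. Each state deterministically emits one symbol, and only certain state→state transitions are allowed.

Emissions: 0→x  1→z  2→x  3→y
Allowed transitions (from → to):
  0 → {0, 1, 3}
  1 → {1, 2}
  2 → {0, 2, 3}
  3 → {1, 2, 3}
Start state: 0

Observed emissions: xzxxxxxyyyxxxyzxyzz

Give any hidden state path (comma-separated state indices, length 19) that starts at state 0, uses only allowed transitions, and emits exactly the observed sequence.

  [0] x  {0,2}  => 0  start
  [1] z  {1}  => 1  0->1 ok
  [2] x  {0,2}  => 2  1->2 ok
  [3] x  {0,2}  => 2  2->2 ok
  [4] x  {0,2}  => 2  2->2 ok
  [5] x  {0,2}  => 2  2->2 ok
  [6] x  {0,2}  => 2  2->2 ok
  [7] y  {3}  => 3  2->3 ok
  [8] y  {3}  => 3  3->3 ok
  [9] y  {3}  => 3  3->3 ok
  [10] x  {0,2}  => 2  3->2 ok
  [11] x  {0,2}  => 2  2->2 ok
  [12] x  {0,2}  => 2  2->2 ok
  [13] y  {3}  => 3  2->3 ok
  [14] z  {1}  => 1  3->1 ok
  [15] x  {0,2}  => 2  1->2 ok
  [16] y  {3}  => 3  2->3 ok
  [17] z  {1}  => 1  3->1 ok
  [18] z  {1}  => 1  1->1 ok

0,1,2,2,2,2,2,3,3,3,2,2,2,3,1,2,3,1,1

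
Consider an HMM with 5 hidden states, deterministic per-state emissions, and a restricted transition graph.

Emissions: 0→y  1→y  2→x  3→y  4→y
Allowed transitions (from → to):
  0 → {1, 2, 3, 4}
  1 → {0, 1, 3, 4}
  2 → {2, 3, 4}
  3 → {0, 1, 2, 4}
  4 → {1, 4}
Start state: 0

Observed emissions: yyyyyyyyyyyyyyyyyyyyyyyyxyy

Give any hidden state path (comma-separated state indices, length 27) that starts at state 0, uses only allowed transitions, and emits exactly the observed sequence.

  pos 0: y in {0,1,3,4}, choose 0; start
  pos 1: y in {0,1,3,4}, choose 3; 0->3 ok
  pos 2: y in {0,1,3,4}, choose 1; 3->1 ok
  pos 3: y in {0,1,3,4}, choose 3; 1->3 ok
  pos 4: y in {0,1,3,4}, choose 1; 3->1 ok
  pos 5: y in {0,1,3,4}, choose 0; 1->0 ok
  pos 6: y in {0,1,3,4}, choose 4; 0->4 ok
  pos 7: y in {0,1,3,4}, choose 4; 4->4 ok
  pos 8: y in {0,1,3,4}, choose 4; 4->4 ok
  pos 9: y in {0,1,3,4}, choose 1; 4->1 ok
  pos 10: y in {0,1,3,4}, choose 4; 1->4 ok
  pos 11: y in {0,1,3,4}, choose 1; 4->1 ok
  pos 12: y in {0,1,3,4}, choose 0; 1->0 ok
  pos 13: y in {0,1,3,4}, choose 4; 0->4 ok
  pos 14: y in {0,1,3,4}, choose 1; 4->1 ok
  pos 15: y in {0,1,3,4}, choose 1; 1->1 ok
  pos 16: y in {0,1,3,4}, choose 3; 1->3 ok
  pos 17: y in {0,1,3,4}, choose 1; 3->1 ok
  pos 18: y in {0,1,3,4}, choose 4; 1->4 ok
  pos 19: y in {0,1,3,4}, choose 4; 4->4 ok
  pos 20: y in {0,1,3,4}, choose 1; 4->1 ok
  pos 21: y in {0,1,3,4}, choose 4; 1->4 ok
  pos 22: y in {0,1,3,4}, choose 1; 4->1 ok
  pos 23: y in {0,1,3,4}, choose 3; 1->3 ok
  pos 24: x in {2}, choose 2; 3->2 ok
  pos 25: y in {0,1,3,4}, choose 4; 2->4 ok
  pos 26: y in {0,1,3,4}, choose 1; 4->1 ok

0,3,1,3,1,0,4,4,4,1,4,1,0,4,1,1,3,1,4,4,1,4,1,3,2,4,1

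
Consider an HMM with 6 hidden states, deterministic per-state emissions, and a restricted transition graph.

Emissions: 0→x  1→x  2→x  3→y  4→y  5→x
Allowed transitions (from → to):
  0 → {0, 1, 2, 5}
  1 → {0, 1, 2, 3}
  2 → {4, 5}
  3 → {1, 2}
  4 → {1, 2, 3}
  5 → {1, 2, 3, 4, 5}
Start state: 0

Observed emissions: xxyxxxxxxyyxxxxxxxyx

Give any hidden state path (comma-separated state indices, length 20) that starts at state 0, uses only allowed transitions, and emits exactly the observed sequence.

  [0] x  {0,1,2,5}  => 0  start
  [1] x  {0,1,2,5}  => 5  0->5 ok
  [2] y  {3,4}  => 3  5->3 ok
  [3] x  {0,1,2,5}  => 2  3->2 ok
  [4] x  {0,1,2,5}  => 5  2->5 ok
  [5] x  {0,1,2,5}  => 1  5->1 ok
  [6] x  {0,1,2,5}  => 1  1->1 ok
  [7] x  {0,1,2,5}  => 2  1->2 ok
  [8] x  {0,1,2,5}  => 5  2->5 ok
  [9] y  {3,4}  => 4  5->4 ok
  [10] y  {3,4}  => 3  4->3 ok
  [11] x  {0,1,2,5}  => 1  3->1 ok
  [12] x  {0,1,2,5}  => 2  1->2 ok
  [13] x  {0,1,2,5}  => 5  2->5 ok
  [14] x  {0,1,2,5}  => 2  5->2 ok
  [15] x  {0,1,2,5}  => 5  2->5 ok
  [16] x  {0,1,2,5}  => 2  5->2 ok
  [17] x  {0,1,2,5}  => 5  2->5 ok
  [18] y  {3,4}  => 4  5->4 ok
  [19] x  {0,1,2,5}  => 2  4->2 ok

0,5,3,2,5,1,1,2,5,4,3,1,2,5,2,5,2,5,4,2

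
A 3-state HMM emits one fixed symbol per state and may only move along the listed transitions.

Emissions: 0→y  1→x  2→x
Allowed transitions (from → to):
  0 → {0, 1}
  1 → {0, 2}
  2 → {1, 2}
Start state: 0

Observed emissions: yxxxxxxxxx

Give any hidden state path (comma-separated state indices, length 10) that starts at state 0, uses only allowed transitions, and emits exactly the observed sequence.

0,1,2,1,2,1,2,1,2,1

  0: obs=y cand={0} pick 0 [start]
  1: obs=x cand={1,2} pick 1 [0->1 ok]
  2: obs=x cand={1,2} pick 2 [1->2 ok]
  3: obs=x cand={1,2} pick 1 [2->1 ok]
  4: obs=x cand={1,2} pick 2 [1->2 ok]
  5: obs=x cand={1,2} pick 1 [2->1 ok]
  6: obs=x cand={1,2} pick 2 [1->2 ok]
  7: obs=x cand={1,2} pick 1 [2->1 ok]
  8: obs=x cand={1,2} pick 2 [1->2 ok]
  9: obs=x cand={1,2} pick 1 [2->1 ok]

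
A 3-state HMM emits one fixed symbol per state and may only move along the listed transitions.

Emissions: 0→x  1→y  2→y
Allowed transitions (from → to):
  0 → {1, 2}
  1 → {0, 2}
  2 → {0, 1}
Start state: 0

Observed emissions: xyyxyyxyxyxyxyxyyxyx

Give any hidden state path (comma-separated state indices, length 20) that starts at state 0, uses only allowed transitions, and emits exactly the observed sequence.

  t0 'x' -> {0}, take 0 (start)
  t1 'y' -> {1,2}, take 2 (0->2 ok)
  t2 'y' -> {1,2}, take 1 (2->1 ok)
  t3 'x' -> {0}, take 0 (1->0 ok)
  t4 'y' -> {1,2}, take 2 (0->2 ok)
  t5 'y' -> {1,2}, take 1 (2->1 ok)
  t6 'x' -> {0}, take 0 (1->0 ok)
  t7 'y' -> {1,2}, take 1 (0->1 ok)
  t8 'x' -> {0}, take 0 (1->0 ok)
  t9 'y' -> {1,2}, take 2 (0->2 ok)
  t10 'x' -> {0}, take 0 (2->0 ok)
  t11 'y' -> {1,2}, take 2 (0->2 ok)
  t12 'x' -> {0}, take 0 (2->0 ok)
  t13 'y' -> {1,2}, take 2 (0->2 ok)
  t14 'x' -> {0}, take 0 (2->0 ok)
  t15 'y' -> {1,2}, take 1 (0->1 ok)
  t16 'y' -> {1,2}, take 2 (1->2 ok)
  t17 'x' -> {0}, take 0 (2->0 ok)
  t18 'y' -> {1,2}, take 2 (0->2 ok)
  t19 'x' -> {0}, take 0 (2->0 ok)

0,2,1,0,2,1,0,1,0,2,0,2,0,2,0,1,2,0,2,0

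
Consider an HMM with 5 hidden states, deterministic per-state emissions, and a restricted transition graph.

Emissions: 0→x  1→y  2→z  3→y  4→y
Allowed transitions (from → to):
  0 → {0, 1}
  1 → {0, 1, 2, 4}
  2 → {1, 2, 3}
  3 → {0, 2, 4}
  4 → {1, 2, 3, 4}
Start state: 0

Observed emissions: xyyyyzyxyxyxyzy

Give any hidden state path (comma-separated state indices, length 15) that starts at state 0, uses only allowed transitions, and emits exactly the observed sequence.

  t0 'x' -> {0}, take 0 (start)
  t1 'y' -> {1,3,4}, take 1 (0->1 ok)
  t2 'y' -> {1,3,4}, take 4 (1->4 ok)
  t3 'y' -> {1,3,4}, take 1 (4->1 ok)
  t4 'y' -> {1,3,4}, take 4 (1->4 ok)
  t5 'z' -> {2}, take 2 (4->2 ok)
  t6 'y' -> {1,3,4}, take 1 (2->1 ok)
  t7 'x' -> {0}, take 0 (1->0 ok)
  t8 'y' -> {1,3,4}, take 1 (0->1 ok)
  t9 'x' -> {0}, take 0 (1->0 ok)
  t10 'y' -> {1,3,4}, take 1 (0->1 ok)
  t11 'x' -> {0}, take 0 (1->0 ok)
  t12 'y' -> {1,3,4}, take 1 (0->1 ok)
  t13 'z' -> {2}, take 2 (1->2 ok)
  t14 'y' -> {1,3,4}, take 3 (2->3 ok)

0,1,4,1,4,2,1,0,1,0,1,0,1,2,3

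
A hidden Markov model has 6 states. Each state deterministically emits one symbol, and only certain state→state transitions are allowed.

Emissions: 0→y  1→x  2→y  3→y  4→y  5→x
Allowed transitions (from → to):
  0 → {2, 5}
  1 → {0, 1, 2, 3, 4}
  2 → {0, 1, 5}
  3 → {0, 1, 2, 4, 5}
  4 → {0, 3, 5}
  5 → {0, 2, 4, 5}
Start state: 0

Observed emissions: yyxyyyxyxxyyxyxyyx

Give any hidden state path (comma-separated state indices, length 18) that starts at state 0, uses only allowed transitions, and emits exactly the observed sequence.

  t0 'y' -> {0,2,3,4}, take 0 (start)
  t1 'y' -> {0,2,3,4}, take 2 (0->2 ok)
  t2 'x' -> {1,5}, take 1 (2->1 ok)
  t3 'y' -> {0,2,3,4}, take 0 (1->0 ok)
  t4 'y' -> {0,2,3,4}, take 2 (0->2 ok)
  t5 'y' -> {0,2,3,4}, take 0 (2->0 ok)
  t6 'x' -> {1,5}, take 5 (0->5 ok)
  t7 'y' -> {0,2,3,4}, take 0 (5->0 ok)
  t8 'x' -> {1,5}, take 5 (0->5 ok)
  t9 'x' -> {1,5}, take 5 (5->5 ok)
  t10 'y' -> {0,2,3,4}, take 4 (5->4 ok)
  t11 'y' -> {0,2,3,4}, take 0 (4->0 ok)
  t12 'x' -> {1,5}, take 5 (0->5 ok)
  t13 'y' -> {0,2,3,4}, take 4 (5->4 ok)
  t14 'x' -> {1,5}, take 5 (4->5 ok)
  t15 'y' -> {0,2,3,4}, take 2 (5->2 ok)
  t16 'y' -> {0,2,3,4}, take 0 (2->0 ok)
  t17 'x' -> {1,5}, take 5 (0->5 ok)

0,2,1,0,2,0,5,0,5,5,4,0,5,4,5,2,0,5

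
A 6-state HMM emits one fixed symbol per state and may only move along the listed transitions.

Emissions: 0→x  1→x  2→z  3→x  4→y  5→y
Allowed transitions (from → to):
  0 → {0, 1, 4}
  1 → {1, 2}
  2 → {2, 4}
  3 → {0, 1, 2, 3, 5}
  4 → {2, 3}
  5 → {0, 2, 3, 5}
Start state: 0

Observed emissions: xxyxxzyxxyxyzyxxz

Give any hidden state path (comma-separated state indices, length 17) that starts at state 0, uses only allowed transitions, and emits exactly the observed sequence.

0,0,4,3,3,2,4,3,3,5,3,5,2,4,3,1,2

  [0] x  {0,1,3}  => 0  start
  [1] x  {0,1,3}  => 0  0->0 ok
  [2] y  {4,5}  => 4  0->4 ok
  [3] x  {0,1,3}  => 3  4->3 ok
  [4] x  {0,1,3}  => 3  3->3 ok
  [5] z  {2}  => 2  3->2 ok
  [6] y  {4,5}  => 4  2->4 ok
  [7] x  {0,1,3}  => 3  4->3 ok
  [8] x  {0,1,3}  => 3  3->3 ok
  [9] y  {4,5}  => 5  3->5 ok
  [10] x  {0,1,3}  => 3  5->3 ok
  [11] y  {4,5}  => 5  3->5 ok
  [12] z  {2}  => 2  5->2 ok
  [13] y  {4,5}  => 4  2->4 ok
  [14] x  {0,1,3}  => 3  4->3 ok
  [15] x  {0,1,3}  => 1  3->1 ok
  [16] z  {2}  => 2  1->2 ok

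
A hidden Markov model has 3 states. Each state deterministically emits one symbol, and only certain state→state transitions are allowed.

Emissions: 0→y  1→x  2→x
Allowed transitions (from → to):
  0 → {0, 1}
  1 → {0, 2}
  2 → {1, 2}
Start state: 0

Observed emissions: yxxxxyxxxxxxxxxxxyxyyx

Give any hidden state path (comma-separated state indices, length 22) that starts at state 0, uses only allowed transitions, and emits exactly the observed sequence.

0,1,2,2,1,0,1,2,1,2,1,2,2,1,2,2,1,0,1,0,0,1

  t0 'y' -> {0}, take 0 (start)
  t1 'x' -> {1,2}, take 1 (0->1 ok)
  t2 'x' -> {1,2}, take 2 (1->2 ok)
  t3 'x' -> {1,2}, take 2 (2->2 ok)
  t4 'x' -> {1,2}, take 1 (2->1 ok)
  t5 'y' -> {0}, take 0 (1->0 ok)
  t6 'x' -> {1,2}, take 1 (0->1 ok)
  t7 'x' -> {1,2}, take 2 (1->2 ok)
  t8 'x' -> {1,2}, take 1 (2->1 ok)
  t9 'x' -> {1,2}, take 2 (1->2 ok)
  t10 'x' -> {1,2}, take 1 (2->1 ok)
  t11 'x' -> {1,2}, take 2 (1->2 ok)
  t12 'x' -> {1,2}, take 2 (2->2 ok)
  t13 'x' -> {1,2}, take 1 (2->1 ok)
  t14 'x' -> {1,2}, take 2 (1->2 ok)
  t15 'x' -> {1,2}, take 2 (2->2 ok)
  t16 'x' -> {1,2}, take 1 (2->1 ok)
  t17 'y' -> {0}, take 0 (1->0 ok)
  t18 'x' -> {1,2}, take 1 (0->1 ok)
  t19 'y' -> {0}, take 0 (1->0 ok)
  t20 'y' -> {0}, take 0 (0->0 ok)
  t21 'x' -> {1,2}, take 1 (0->1 ok)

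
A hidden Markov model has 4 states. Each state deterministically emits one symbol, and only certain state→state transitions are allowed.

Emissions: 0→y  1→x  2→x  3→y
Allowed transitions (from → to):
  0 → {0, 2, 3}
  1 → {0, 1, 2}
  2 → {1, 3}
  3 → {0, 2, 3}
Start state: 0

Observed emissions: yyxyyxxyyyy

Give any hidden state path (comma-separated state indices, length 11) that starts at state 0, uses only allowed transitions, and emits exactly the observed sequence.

0,3,2,3,3,2,1,0,0,0,3

  pos 0: y in {0,3}, choose 0; start
  pos 1: y in {0,3}, choose 3; 0->3 ok
  pos 2: x in {1,2}, choose 2; 3->2 ok
  pos 3: y in {0,3}, choose 3; 2->3 ok
  pos 4: y in {0,3}, choose 3; 3->3 ok
  pos 5: x in {1,2}, choose 2; 3->2 ok
  pos 6: x in {1,2}, choose 1; 2->1 ok
  pos 7: y in {0,3}, choose 0; 1->0 ok
  pos 8: y in {0,3}, choose 0; 0->0 ok
  pos 9: y in {0,3}, choose 0; 0->0 ok
  pos 10: y in {0,3}, choose 3; 0->3 ok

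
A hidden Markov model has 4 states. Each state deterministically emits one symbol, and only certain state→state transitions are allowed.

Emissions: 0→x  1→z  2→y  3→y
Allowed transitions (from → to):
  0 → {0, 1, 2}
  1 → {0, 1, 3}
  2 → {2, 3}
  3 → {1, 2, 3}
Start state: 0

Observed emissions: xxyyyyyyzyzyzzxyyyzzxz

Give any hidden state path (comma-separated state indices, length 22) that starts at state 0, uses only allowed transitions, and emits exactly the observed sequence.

  0: obs=x cand={0} pick 0 [start]
  1: obs=x cand={0} pick 0 [0->0 ok]
  2: obs=y cand={2,3} pick 2 [0->2 ok]
  3: obs=y cand={2,3} pick 2 [2->2 ok]
  4: obs=y cand={2,3} pick 2 [2->2 ok]
  5: obs=y cand={2,3} pick 2 [2->2 ok]
  6: obs=y cand={2,3} pick 2 [2->2 ok]
  7: obs=y cand={2,3} pick 3 [2->3 ok]
  8: obs=z cand={1} pick 1 [3->1 ok]
  9: obs=y cand={2,3} pick 3 [1->3 ok]
  10: obs=z cand={1} pick 1 [3->1 ok]
  11: obs=y cand={2,3} pick 3 [1->3 ok]
  12: obs=z cand={1} pick 1 [3->1 ok]
  13: obs=z cand={1} pick 1 [1->1 ok]
  14: obs=x cand={0} pick 0 [1->0 ok]
  15: obs=y cand={2,3} pick 2 [0->2 ok]
  16: obs=y cand={2,3} pick 2 [2->2 ok]
  17: obs=y cand={2,3} pick 3 [2->3 ok]
  18: obs=z cand={1} pick 1 [3->1 ok]
  19: obs=z cand={1} pick 1 [1->1 ok]
  20: obs=x cand={0} pick 0 [1->0 ok]
  21: obs=z cand={1} pick 1 [0->1 ok]

0,0,2,2,2,2,2,3,1,3,1,3,1,1,0,2,2,3,1,1,0,1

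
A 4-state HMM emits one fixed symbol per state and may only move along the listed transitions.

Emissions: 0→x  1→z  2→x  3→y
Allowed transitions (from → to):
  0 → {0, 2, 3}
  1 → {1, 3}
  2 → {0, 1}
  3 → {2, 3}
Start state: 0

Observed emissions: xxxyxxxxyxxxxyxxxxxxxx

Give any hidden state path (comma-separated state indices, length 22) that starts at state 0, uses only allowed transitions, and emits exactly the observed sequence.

  [0] x  {0,2}  => 0  start
  [1] x  {0,2}  => 0  0->0 ok
  [2] x  {0,2}  => 0  0->0 ok
  [3] y  {3}  => 3  0->3 ok
  [4] x  {0,2}  => 2  3->2 ok
  [5] x  {0,2}  => 0  2->0 ok
  [6] x  {0,2}  => 2  0->2 ok
  [7] x  {0,2}  => 0  2->0 ok
  [8] y  {3}  => 3  0->3 ok
  [9] x  {0,2}  => 2  3->2 ok
  [10] x  {0,2}  => 0  2->0 ok
  [11] x  {0,2}  => 2  0->2 ok
  [12] x  {0,2}  => 0  2->0 ok
  [13] y  {3}  => 3  0->3 ok
  [14] x  {0,2}  => 2  3->2 ok
  [15] x  {0,2}  => 0  2->0 ok
  [16] x  {0,2}  => 2  0->2 ok
  [17] x  {0,2}  => 0  2->0 ok
  [18] x  {0,2}  => 2  0->2 ok
  [19] x  {0,2}  => 0  2->0 ok
  [20] x  {0,2}  => 0  0->0 ok
  [21] x  {0,2}  => 2  0->2 ok

0,0,0,3,2,0,2,0,3,2,0,2,0,3,2,0,2,0,2,0,0,2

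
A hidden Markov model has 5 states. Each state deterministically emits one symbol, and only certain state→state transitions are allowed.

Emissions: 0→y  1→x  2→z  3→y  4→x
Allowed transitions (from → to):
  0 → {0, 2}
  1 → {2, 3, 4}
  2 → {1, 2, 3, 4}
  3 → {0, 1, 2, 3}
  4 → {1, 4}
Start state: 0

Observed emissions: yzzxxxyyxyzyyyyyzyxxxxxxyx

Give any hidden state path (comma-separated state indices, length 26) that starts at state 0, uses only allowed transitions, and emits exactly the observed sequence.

  t0 'y' -> {0,3}, take 0 (start)
  t1 'z' -> {2}, take 2 (0->2 ok)
  t2 'z' -> {2}, take 2 (2->2 ok)
  t3 'x' -> {1,4}, take 4 (2->4 ok)
  t4 'x' -> {1,4}, take 4 (4->4 ok)
  t5 'x' -> {1,4}, take 1 (4->1 ok)
  t6 'y' -> {0,3}, take 3 (1->3 ok)
  t7 'y' -> {0,3}, take 3 (3->3 ok)
  t8 'x' -> {1,4}, take 1 (3->1 ok)
  t9 'y' -> {0,3}, take 3 (1->3 ok)
  t10 'z' -> {2}, take 2 (3->2 ok)
  t11 'y' -> {0,3}, take 3 (2->3 ok)
  t12 'y' -> {0,3}, take 0 (3->0 ok)
  t13 'y' -> {0,3}, take 0 (0->0 ok)
  t14 'y' -> {0,3}, take 0 (0->0 ok)
  t15 'y' -> {0,3}, take 0 (0->0 ok)
  t16 'z' -> {2}, take 2 (0->2 ok)
  t17 'y' -> {0,3}, take 3 (2->3 ok)
  t18 'x' -> {1,4}, take 1 (3->1 ok)
  t19 'x' -> {1,4}, take 4 (1->4 ok)
  t20 'x' -> {1,4}, take 4 (4->4 ok)
  t21 'x' -> {1,4}, take 1 (4->1 ok)
  t22 'x' -> {1,4}, take 4 (1->4 ok)
  t23 'x' -> {1,4}, take 1 (4->1 ok)
  t24 'y' -> {0,3}, take 3 (1->3 ok)
  t25 'x' -> {1,4}, take 1 (3->1 ok)

0,2,2,4,4,1,3,3,1,3,2,3,0,0,0,0,2,3,1,4,4,1,4,1,3,1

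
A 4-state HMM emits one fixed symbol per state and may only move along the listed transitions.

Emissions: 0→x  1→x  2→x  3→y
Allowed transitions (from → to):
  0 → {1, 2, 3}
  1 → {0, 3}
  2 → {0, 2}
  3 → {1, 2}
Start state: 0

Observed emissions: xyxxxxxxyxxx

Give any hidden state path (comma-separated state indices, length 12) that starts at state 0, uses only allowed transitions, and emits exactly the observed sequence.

0,3,2,0,2,2,0,1,3,2,2,0

  [0] x  {0,1,2}  => 0  start
  [1] y  {3}  => 3  0->3 ok
  [2] x  {0,1,2}  => 2  3->2 ok
  [3] x  {0,1,2}  => 0  2->0 ok
  [4] x  {0,1,2}  => 2  0->2 ok
  [5] x  {0,1,2}  => 2  2->2 ok
  [6] x  {0,1,2}  => 0  2->0 ok
  [7] x  {0,1,2}  => 1  0->1 ok
  [8] y  {3}  => 3  1->3 ok
  [9] x  {0,1,2}  => 2  3->2 ok
  [10] x  {0,1,2}  => 2  2->2 ok
  [11] x  {0,1,2}  => 0  2->0 ok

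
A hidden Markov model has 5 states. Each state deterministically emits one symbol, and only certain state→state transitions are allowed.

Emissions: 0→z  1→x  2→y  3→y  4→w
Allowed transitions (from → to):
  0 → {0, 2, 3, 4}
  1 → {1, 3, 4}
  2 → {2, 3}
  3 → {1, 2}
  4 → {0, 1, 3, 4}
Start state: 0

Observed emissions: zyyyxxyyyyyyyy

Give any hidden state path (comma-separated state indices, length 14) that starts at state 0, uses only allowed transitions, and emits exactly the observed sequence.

  [0] z  {0}  => 0  start
  [1] y  {2,3}  => 3  0->3 ok
  [2] y  {2,3}  => 2  3->2 ok
  [3] y  {2,3}  => 3  2->3 ok
  [4] x  {1}  => 1  3->1 ok
  [5] x  {1}  => 1  1->1 ok
  [6] y  {2,3}  => 3  1->3 ok
  [7] y  {2,3}  => 2  3->2 ok
  [8] y  {2,3}  => 3  2->3 ok
  [9] y  {2,3}  => 2  3->2 ok
  [10] y  {2,3}  => 2  2->2 ok
  [11] y  {2,3}  => 2  2->2 ok
  [12] y  {2,3}  => 2  2->2 ok
  [13] y  {2,3}  => 3  2->3 ok

0,3,2,3,1,1,3,2,3,2,2,2,2,3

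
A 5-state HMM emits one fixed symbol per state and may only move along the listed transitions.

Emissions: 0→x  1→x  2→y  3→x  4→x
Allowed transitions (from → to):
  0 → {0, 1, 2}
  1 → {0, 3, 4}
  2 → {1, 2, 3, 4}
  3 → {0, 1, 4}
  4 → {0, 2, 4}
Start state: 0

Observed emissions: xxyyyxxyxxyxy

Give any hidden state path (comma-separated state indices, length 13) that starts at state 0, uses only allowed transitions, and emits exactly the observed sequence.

  0: obs=x cand={0,1,3,4} pick 0 [start]
  1: obs=x cand={0,1,3,4} pick 0 [0->0 ok]
  2: obs=y cand={2} pick 2 [0->2 ok]
  3: obs=y cand={2} pick 2 [2->2 ok]
  4: obs=y cand={2} pick 2 [2->2 ok]
  5: obs=x cand={0,1,3,4} pick 3 [2->3 ok]
  6: obs=x cand={0,1,3,4} pick 0 [3->0 ok]
  7: obs=y cand={2} pick 2 [0->2 ok]
  8: obs=x cand={0,1,3,4} pick 4 [2->4 ok]
  9: obs=x cand={0,1,3,4} pick 0 [4->0 ok]
  10: obs=y cand={2} pick 2 [0->2 ok]
  11: obs=x cand={0,1,3,4} pick 4 [2->4 ok]
  12: obs=y cand={2} pick 2 [4->2 ok]

0,0,2,2,2,3,0,2,4,0,2,4,2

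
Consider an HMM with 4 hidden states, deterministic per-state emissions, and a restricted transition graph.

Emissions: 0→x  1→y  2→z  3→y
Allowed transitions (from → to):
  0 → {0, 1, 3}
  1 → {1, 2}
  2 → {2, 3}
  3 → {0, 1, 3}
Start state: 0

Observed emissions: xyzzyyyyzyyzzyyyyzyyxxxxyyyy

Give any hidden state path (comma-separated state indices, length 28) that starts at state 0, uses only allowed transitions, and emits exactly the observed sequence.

0,1,2,2,3,3,3,1,2,3,1,2,2,3,3,1,1,2,3,3,0,0,0,0,1,1,1,1

  0: obs=x cand={0} pick 0 [start]
  1: obs=y cand={1,3} pick 1 [0->1 ok]
  2: obs=z cand={2} pick 2 [1->2 ok]
  3: obs=z cand={2} pick 2 [2->2 ok]
  4: obs=y cand={1,3} pick 3 [2->3 ok]
  5: obs=y cand={1,3} pick 3 [3->3 ok]
  6: obs=y cand={1,3} pick 3 [3->3 ok]
  7: obs=y cand={1,3} pick 1 [3->1 ok]
  8: obs=z cand={2} pick 2 [1->2 ok]
  9: obs=y cand={1,3} pick 3 [2->3 ok]
  10: obs=y cand={1,3} pick 1 [3->1 ok]
  11: obs=z cand={2} pick 2 [1->2 ok]
  12: obs=z cand={2} pick 2 [2->2 ok]
  13: obs=y cand={1,3} pick 3 [2->3 ok]
  14: obs=y cand={1,3} pick 3 [3->3 ok]
  15: obs=y cand={1,3} pick 1 [3->1 ok]
  16: obs=y cand={1,3} pick 1 [1->1 ok]
  17: obs=z cand={2} pick 2 [1->2 ok]
  18: obs=y cand={1,3} pick 3 [2->3 ok]
  19: obs=y cand={1,3} pick 3 [3->3 ok]
  20: obs=x cand={0} pick 0 [3->0 ok]
  21: obs=x cand={0} pick 0 [0->0 ok]
  22: obs=x cand={0} pick 0 [0->0 ok]
  23: obs=x cand={0} pick 0 [0->0 ok]
  24: obs=y cand={1,3} pick 1 [0->1 ok]
  25: obs=y cand={1,3} pick 1 [1->1 ok]
  26: obs=y cand={1,3} pick 1 [1->1 ok]
  27: obs=y cand={1,3} pick 1 [1->1 ok]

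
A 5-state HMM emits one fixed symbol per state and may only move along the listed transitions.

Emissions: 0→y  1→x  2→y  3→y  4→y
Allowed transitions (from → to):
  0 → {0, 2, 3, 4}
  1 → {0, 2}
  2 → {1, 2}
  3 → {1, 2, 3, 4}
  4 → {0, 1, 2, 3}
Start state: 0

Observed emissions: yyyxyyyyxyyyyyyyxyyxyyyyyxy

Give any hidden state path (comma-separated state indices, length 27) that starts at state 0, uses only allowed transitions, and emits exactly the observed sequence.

0,2,2,1,0,0,4,2,1,0,3,4,0,2,2,2,1,0,4,1,0,3,3,2,2,1,0

  0: obs=y cand={0,2,3,4} pick 0 [start]
  1: obs=y cand={0,2,3,4} pick 2 [0->2 ok]
  2: obs=y cand={0,2,3,4} pick 2 [2->2 ok]
  3: obs=x cand={1} pick 1 [2->1 ok]
  4: obs=y cand={0,2,3,4} pick 0 [1->0 ok]
  5: obs=y cand={0,2,3,4} pick 0 [0->0 ok]
  6: obs=y cand={0,2,3,4} pick 4 [0->4 ok]
  7: obs=y cand={0,2,3,4} pick 2 [4->2 ok]
  8: obs=x cand={1} pick 1 [2->1 ok]
  9: obs=y cand={0,2,3,4} pick 0 [1->0 ok]
  10: obs=y cand={0,2,3,4} pick 3 [0->3 ok]
  11: obs=y cand={0,2,3,4} pick 4 [3->4 ok]
  12: obs=y cand={0,2,3,4} pick 0 [4->0 ok]
  13: obs=y cand={0,2,3,4} pick 2 [0->2 ok]
  14: obs=y cand={0,2,3,4} pick 2 [2->2 ok]
  15: obs=y cand={0,2,3,4} pick 2 [2->2 ok]
  16: obs=x cand={1} pick 1 [2->1 ok]
  17: obs=y cand={0,2,3,4} pick 0 [1->0 ok]
  18: obs=y cand={0,2,3,4} pick 4 [0->4 ok]
  19: obs=x cand={1} pick 1 [4->1 ok]
  20: obs=y cand={0,2,3,4} pick 0 [1->0 ok]
  21: obs=y cand={0,2,3,4} pick 3 [0->3 ok]
  22: obs=y cand={0,2,3,4} pick 3 [3->3 ok]
  23: obs=y cand={0,2,3,4} pick 2 [3->2 ok]
  24: obs=y cand={0,2,3,4} pick 2 [2->2 ok]
  25: obs=x cand={1} pick 1 [2->1 ok]
  26: obs=y cand={0,2,3,4} pick 0 [1->0 ok]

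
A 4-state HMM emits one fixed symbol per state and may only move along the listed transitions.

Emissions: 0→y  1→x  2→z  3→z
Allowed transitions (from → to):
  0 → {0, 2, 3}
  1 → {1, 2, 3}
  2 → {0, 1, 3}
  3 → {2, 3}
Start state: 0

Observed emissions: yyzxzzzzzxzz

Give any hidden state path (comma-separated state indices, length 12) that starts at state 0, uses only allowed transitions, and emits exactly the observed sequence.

0,0,2,1,3,3,2,3,2,1,2,3

  [0] y  {0}  => 0  start
  [1] y  {0}  => 0  0->0 ok
  [2] z  {2,3}  => 2  0->2 ok
  [3] x  {1}  => 1  2->1 ok
  [4] z  {2,3}  => 3  1->3 ok
  [5] z  {2,3}  => 3  3->3 ok
  [6] z  {2,3}  => 2  3->2 ok
  [7] z  {2,3}  => 3  2->3 ok
  [8] z  {2,3}  => 2  3->2 ok
  [9] x  {1}  => 1  2->1 ok
  [10] z  {2,3}  => 2  1->2 ok
  [11] z  {2,3}  => 3  2->3 ok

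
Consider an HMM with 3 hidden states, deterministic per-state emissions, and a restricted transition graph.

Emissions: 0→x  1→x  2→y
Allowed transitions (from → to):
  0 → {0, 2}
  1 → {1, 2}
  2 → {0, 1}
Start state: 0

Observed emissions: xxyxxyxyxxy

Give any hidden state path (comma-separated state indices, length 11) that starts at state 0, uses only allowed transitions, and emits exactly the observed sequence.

0,0,2,1,1,2,1,2,1,1,2

  0: obs=x cand={0,1} pick 0 [start]
  1: obs=x cand={0,1} pick 0 [0->0 ok]
  2: obs=y cand={2} pick 2 [0->2 ok]
  3: obs=x cand={0,1} pick 1 [2->1 ok]
  4: obs=x cand={0,1} pick 1 [1->1 ok]
  5: obs=y cand={2} pick 2 [1->2 ok]
  6: obs=x cand={0,1} pick 1 [2->1 ok]
  7: obs=y cand={2} pick 2 [1->2 ok]
  8: obs=x cand={0,1} pick 1 [2->1 ok]
  9: obs=x cand={0,1} pick 1 [1->1 ok]
  10: obs=y cand={2} pick 2 [1->2 ok]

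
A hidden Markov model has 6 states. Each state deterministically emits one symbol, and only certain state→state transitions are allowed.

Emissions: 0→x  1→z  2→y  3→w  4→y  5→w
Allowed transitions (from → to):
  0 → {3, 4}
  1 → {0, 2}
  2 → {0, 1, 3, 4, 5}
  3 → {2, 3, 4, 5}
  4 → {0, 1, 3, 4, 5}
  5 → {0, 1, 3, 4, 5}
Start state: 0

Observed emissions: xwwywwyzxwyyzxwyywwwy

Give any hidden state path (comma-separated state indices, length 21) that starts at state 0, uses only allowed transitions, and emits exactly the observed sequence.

  [0] x  {0}  => 0  start
  [1] w  {3,5}  => 3  0->3 ok
  [2] w  {3,5}  => 5  3->5 ok
  [3] y  {2,4}  => 4  5->4 ok
  [4] w  {3,5}  => 5  4->5 ok
  [5] w  {3,5}  => 3  5->3 ok
  [6] y  {2,4}  => 4  3->4 ok
  [7] z  {1}  => 1  4->1 ok
  [8] x  {0}  => 0  1->0 ok
  [9] w  {3,5}  => 3  0->3 ok
  [10] y  {2,4}  => 2  3->2 ok
  [11] y  {2,4}  => 4  2->4 ok
  [12] z  {1}  => 1  4->1 ok
  [13] x  {0}  => 0  1->0 ok
  [14] w  {3,5}  => 3  0->3 ok
  [15] y  {2,4}  => 4  3->4 ok
  [16] y  {2,4}  => 4  4->4 ok
  [17] w  {3,5}  => 3  4->3 ok
  [18] w  {3,5}  => 5  3->5 ok
  [19] w  {3,5}  => 3  5->3 ok
  [20] y  {2,4}  => 2  3->2 ok

0,3,5,4,5,3,4,1,0,3,2,4,1,0,3,4,4,3,5,3,2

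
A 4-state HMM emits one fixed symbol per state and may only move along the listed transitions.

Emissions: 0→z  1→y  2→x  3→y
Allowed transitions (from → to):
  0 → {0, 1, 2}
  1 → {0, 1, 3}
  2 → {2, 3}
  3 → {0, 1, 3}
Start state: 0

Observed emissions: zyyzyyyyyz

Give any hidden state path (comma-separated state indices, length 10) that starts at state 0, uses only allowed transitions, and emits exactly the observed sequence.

0,1,3,0,1,1,3,1,1,0

  0: obs=z cand={0} pick 0 [start]
  1: obs=y cand={1,3} pick 1 [0->1 ok]
  2: obs=y cand={1,3} pick 3 [1->3 ok]
  3: obs=z cand={0} pick 0 [3->0 ok]
  4: obs=y cand={1,3} pick 1 [0->1 ok]
  5: obs=y cand={1,3} pick 1 [1->1 ok]
  6: obs=y cand={1,3} pick 3 [1->3 ok]
  7: obs=y cand={1,3} pick 1 [3->1 ok]
  8: obs=y cand={1,3} pick 1 [1->1 ok]
  9: obs=z cand={0} pick 0 [1->0 ok]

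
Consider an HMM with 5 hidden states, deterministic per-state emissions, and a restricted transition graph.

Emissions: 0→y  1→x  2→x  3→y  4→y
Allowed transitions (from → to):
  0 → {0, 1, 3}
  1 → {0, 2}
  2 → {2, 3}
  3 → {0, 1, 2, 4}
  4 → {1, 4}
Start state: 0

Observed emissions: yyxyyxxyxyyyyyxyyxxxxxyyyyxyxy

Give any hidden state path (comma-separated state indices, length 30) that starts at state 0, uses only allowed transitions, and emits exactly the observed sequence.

  0: obs=y cand={0,3,4} pick 0 [start]
  1: obs=y cand={0,3,4} pick 3 [0->3 ok]
  2: obs=x cand={1,2} pick 1 [3->1 ok]
  3: obs=y cand={0,3,4} pick 0 [1->0 ok]
  4: obs=y cand={0,3,4} pick 0 [0->0 ok]
  5: obs=x cand={1,2} pick 1 [0->1 ok]
  6: obs=x cand={1,2} pick 2 [1->2 ok]
  7: obs=y cand={0,3,4} pick 3 [2->3 ok]
  8: obs=x cand={1,2} pick 1 [3->1 ok]
  9: obs=y cand={0,3,4} pick 0 [1->0 ok]
  10: obs=y cand={0,3,4} pick 3 [0->3 ok]
  11: obs=y cand={0,3,4} pick 4 [3->4 ok]
  12: obs=y cand={0,3,4} pick 4 [4->4 ok]
  13: obs=y cand={0,3,4} pick 4 [4->4 ok]
  14: obs=x cand={1,2} pick 1 [4->1 ok]
  15: obs=y cand={0,3,4} pick 0 [1->0 ok]
  16: obs=y cand={0,3,4} pick 0 [0->0 ok]
  17: obs=x cand={1,2} pick 1 [0->1 ok]
  18: obs=x cand={1,2} pick 2 [1->2 ok]
  19: obs=x cand={1,2} pick 2 [2->2 ok]
  20: obs=x cand={1,2} pick 2 [2->2 ok]
  21: obs=x cand={1,2} pick 2 [2->2 ok]
  22: obs=y cand={0,3,4} pick 3 [2->3 ok]
  23: obs=y cand={0,3,4} pick 0 [3->0 ok]
  24: obs=y cand={0,3,4} pick 0 [0->0 ok]
  25: obs=y cand={0,3,4} pick 0 [0->0 ok]
  26: obs=x cand={1,2} pick 1 [0->1 ok]
  27: obs=y cand={0,3,4} pick 0 [1->0 ok]
  28: obs=x cand={1,2} pick 1 [0->1 ok]
  29: obs=y cand={0,3,4} pick 0 [1->0 ok]

0,3,1,0,0,1,2,3,1,0,3,4,4,4,1,0,0,1,2,2,2,2,3,0,0,0,1,0,1,0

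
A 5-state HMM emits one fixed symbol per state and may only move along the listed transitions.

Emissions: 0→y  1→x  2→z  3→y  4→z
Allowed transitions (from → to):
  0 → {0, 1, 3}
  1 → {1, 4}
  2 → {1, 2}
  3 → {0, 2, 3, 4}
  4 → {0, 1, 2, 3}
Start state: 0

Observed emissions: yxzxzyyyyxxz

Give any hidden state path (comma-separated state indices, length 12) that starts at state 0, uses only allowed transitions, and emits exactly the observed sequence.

  0: obs=y cand={0,3} pick 0 [start]
  1: obs=x cand={1} pick 1 [0->1 ok]
  2: obs=z cand={2,4} pick 4 [1->4 ok]
  3: obs=x cand={1} pick 1 [4->1 ok]
  4: obs=z cand={2,4} pick 4 [1->4 ok]
  5: obs=y cand={0,3} pick 0 [4->0 ok]
  6: obs=y cand={0,3} pick 0 [0->0 ok]
  7: obs=y cand={0,3} pick 3 [0->3 ok]
  8: obs=y cand={0,3} pick 0 [3->0 ok]
  9: obs=x cand={1} pick 1 [0->1 ok]
  10: obs=x cand={1} pick 1 [1->1 ok]
  11: obs=z cand={2,4} pick 4 [1->4 ok]

0,1,4,1,4,0,0,3,0,1,1,4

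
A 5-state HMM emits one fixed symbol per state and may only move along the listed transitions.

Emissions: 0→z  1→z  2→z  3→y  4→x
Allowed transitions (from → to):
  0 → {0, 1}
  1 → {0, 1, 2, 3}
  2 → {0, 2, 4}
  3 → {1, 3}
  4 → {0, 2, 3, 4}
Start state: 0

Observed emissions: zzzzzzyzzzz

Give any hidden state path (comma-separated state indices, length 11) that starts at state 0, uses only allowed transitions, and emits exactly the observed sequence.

  t0 'z' -> {0,1,2}, take 0 (start)
  t1 'z' -> {0,1,2}, take 1 (0->1 ok)
  t2 'z' -> {0,1,2}, take 2 (1->2 ok)
  t3 'z' -> {0,1,2}, take 0 (2->0 ok)
  t4 'z' -> {0,1,2}, take 0 (0->0 ok)
  t5 'z' -> {0,1,2}, take 1 (0->1 ok)
  t6 'y' -> {3}, take 3 (1->3 ok)
  t7 'z' -> {0,1,2}, take 1 (3->1 ok)
  t8 'z' -> {0,1,2}, take 0 (1->0 ok)
  t9 'z' -> {0,1,2}, take 1 (0->1 ok)
  t10 'z' -> {0,1,2}, take 0 (1->0 ok)

0,1,2,0,0,1,3,1,0,1,0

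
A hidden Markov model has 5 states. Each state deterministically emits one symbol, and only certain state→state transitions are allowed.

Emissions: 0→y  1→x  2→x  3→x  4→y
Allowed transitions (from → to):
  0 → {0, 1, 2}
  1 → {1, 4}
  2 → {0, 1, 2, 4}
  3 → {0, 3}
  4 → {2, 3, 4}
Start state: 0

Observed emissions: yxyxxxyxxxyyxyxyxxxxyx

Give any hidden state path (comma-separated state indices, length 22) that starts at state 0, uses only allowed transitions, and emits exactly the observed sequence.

0,1,4,3,3,3,0,2,2,2,0,0,2,0,1,4,3,3,3,3,0,2

  0: obs=y cand={0,4} pick 0 [start]
  1: obs=x cand={1,2,3} pick 1 [0->1 ok]
  2: obs=y cand={0,4} pick 4 [1->4 ok]
  3: obs=x cand={1,2,3} pick 3 [4->3 ok]
  4: obs=x cand={1,2,3} pick 3 [3->3 ok]
  5: obs=x cand={1,2,3} pick 3 [3->3 ok]
  6: obs=y cand={0,4} pick 0 [3->0 ok]
  7: obs=x cand={1,2,3} pick 2 [0->2 ok]
  8: obs=x cand={1,2,3} pick 2 [2->2 ok]
  9: obs=x cand={1,2,3} pick 2 [2->2 ok]
  10: obs=y cand={0,4} pick 0 [2->0 ok]
  11: obs=y cand={0,4} pick 0 [0->0 ok]
  12: obs=x cand={1,2,3} pick 2 [0->2 ok]
  13: obs=y cand={0,4} pick 0 [2->0 ok]
  14: obs=x cand={1,2,3} pick 1 [0->1 ok]
  15: obs=y cand={0,4} pick 4 [1->4 ok]
  16: obs=x cand={1,2,3} pick 3 [4->3 ok]
  17: obs=x cand={1,2,3} pick 3 [3->3 ok]
  18: obs=x cand={1,2,3} pick 3 [3->3 ok]
  19: obs=x cand={1,2,3} pick 3 [3->3 ok]
  20: obs=y cand={0,4} pick 0 [3->0 ok]
  21: obs=x cand={1,2,3} pick 2 [0->2 ok]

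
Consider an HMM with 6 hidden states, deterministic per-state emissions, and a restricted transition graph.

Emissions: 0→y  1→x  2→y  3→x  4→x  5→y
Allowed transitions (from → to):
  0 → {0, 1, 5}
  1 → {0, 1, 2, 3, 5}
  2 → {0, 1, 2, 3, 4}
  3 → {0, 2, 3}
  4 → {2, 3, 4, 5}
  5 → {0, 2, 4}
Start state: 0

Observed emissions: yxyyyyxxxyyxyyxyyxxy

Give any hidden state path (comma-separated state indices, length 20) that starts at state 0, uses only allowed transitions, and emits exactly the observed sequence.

0,1,0,5,0,5,4,3,3,2,0,1,2,0,1,2,2,3,3,2

  t0 'y' -> {0,2,5}, take 0 (start)
  t1 'x' -> {1,3,4}, take 1 (0->1 ok)
  t2 'y' -> {0,2,5}, take 0 (1->0 ok)
  t3 'y' -> {0,2,5}, take 5 (0->5 ok)
  t4 'y' -> {0,2,5}, take 0 (5->0 ok)
  t5 'y' -> {0,2,5}, take 5 (0->5 ok)
  t6 'x' -> {1,3,4}, take 4 (5->4 ok)
  t7 'x' -> {1,3,4}, take 3 (4->3 ok)
  t8 'x' -> {1,3,4}, take 3 (3->3 ok)
  t9 'y' -> {0,2,5}, take 2 (3->2 ok)
  t10 'y' -> {0,2,5}, take 0 (2->0 ok)
  t11 'x' -> {1,3,4}, take 1 (0->1 ok)
  t12 'y' -> {0,2,5}, take 2 (1->2 ok)
  t13 'y' -> {0,2,5}, take 0 (2->0 ok)
  t14 'x' -> {1,3,4}, take 1 (0->1 ok)
  t15 'y' -> {0,2,5}, take 2 (1->2 ok)
  t16 'y' -> {0,2,5}, take 2 (2->2 ok)
  t17 'x' -> {1,3,4}, take 3 (2->3 ok)
  t18 'x' -> {1,3,4}, take 3 (3->3 ok)
  t19 'y' -> {0,2,5}, take 2 (3->2 ok)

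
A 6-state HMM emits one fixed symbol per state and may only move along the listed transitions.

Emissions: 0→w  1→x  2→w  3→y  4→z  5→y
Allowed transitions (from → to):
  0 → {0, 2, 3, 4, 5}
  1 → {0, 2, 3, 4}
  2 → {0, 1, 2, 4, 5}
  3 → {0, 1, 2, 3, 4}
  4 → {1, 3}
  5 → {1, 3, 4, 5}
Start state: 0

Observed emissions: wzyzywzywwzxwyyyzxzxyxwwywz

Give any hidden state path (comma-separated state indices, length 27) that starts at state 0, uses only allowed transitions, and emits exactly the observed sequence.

  t0 'w' -> {0,2}, take 0 (start)
  t1 'z' -> {4}, take 4 (0->4 ok)
  t2 'y' -> {3,5}, take 3 (4->3 ok)
  t3 'z' -> {4}, take 4 (3->4 ok)
  t4 'y' -> {3,5}, take 3 (4->3 ok)
  t5 'w' -> {0,2}, take 2 (3->2 ok)
  t6 'z' -> {4}, take 4 (2->4 ok)
  t7 'y' -> {3,5}, take 3 (4->3 ok)
  t8 'w' -> {0,2}, take 0 (3->0 ok)
  t9 'w' -> {0,2}, take 0 (0->0 ok)
  t10 'z' -> {4}, take 4 (0->4 ok)
  t11 'x' -> {1}, take 1 (4->1 ok)
  t12 'w' -> {0,2}, take 0 (1->0 ok)
  t13 'y' -> {3,5}, take 5 (0->5 ok)
  t14 'y' -> {3,5}, take 3 (5->3 ok)
  t15 'y' -> {3,5}, take 3 (3->3 ok)
  t16 'z' -> {4}, take 4 (3->4 ok)
  t17 'x' -> {1}, take 1 (4->1 ok)
  t18 'z' -> {4}, take 4 (1->4 ok)
  t19 'x' -> {1}, take 1 (4->1 ok)
  t20 'y' -> {3,5}, take 3 (1->3 ok)
  t21 'x' -> {1}, take 1 (3->1 ok)
  t22 'w' -> {0,2}, take 2 (1->2 ok)
  t23 'w' -> {0,2}, take 0 (2->0 ok)
  t24 'y' -> {3,5}, take 3 (0->3 ok)
  t25 'w' -> {0,2}, take 2 (3->2 ok)
  t26 'z' -> {4}, take 4 (2->4 ok)

0,4,3,4,3,2,4,3,0,0,4,1,0,5,3,3,4,1,4,1,3,1,2,0,3,2,4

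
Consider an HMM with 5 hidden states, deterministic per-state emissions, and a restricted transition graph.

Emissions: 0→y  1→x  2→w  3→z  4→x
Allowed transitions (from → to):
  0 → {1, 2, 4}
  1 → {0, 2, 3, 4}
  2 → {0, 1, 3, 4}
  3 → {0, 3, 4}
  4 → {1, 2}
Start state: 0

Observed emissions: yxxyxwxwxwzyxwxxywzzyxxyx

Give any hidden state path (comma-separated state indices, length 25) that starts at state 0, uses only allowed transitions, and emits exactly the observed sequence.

0,4,1,0,4,2,4,2,4,2,3,0,1,2,4,1,0,2,3,3,0,4,1,0,4

  [0] y  {0}  => 0  start
  [1] x  {1,4}  => 4  0->4 ok
  [2] x  {1,4}  => 1  4->1 ok
  [3] y  {0}  => 0  1->0 ok
  [4] x  {1,4}  => 4  0->4 ok
  [5] w  {2}  => 2  4->2 ok
  [6] x  {1,4}  => 4  2->4 ok
  [7] w  {2}  => 2  4->2 ok
  [8] x  {1,4}  => 4  2->4 ok
  [9] w  {2}  => 2  4->2 ok
  [10] z  {3}  => 3  2->3 ok
  [11] y  {0}  => 0  3->0 ok
  [12] x  {1,4}  => 1  0->1 ok
  [13] w  {2}  => 2  1->2 ok
  [14] x  {1,4}  => 4  2->4 ok
  [15] x  {1,4}  => 1  4->1 ok
  [16] y  {0}  => 0  1->0 ok
  [17] w  {2}  => 2  0->2 ok
  [18] z  {3}  => 3  2->3 ok
  [19] z  {3}  => 3  3->3 ok
  [20] y  {0}  => 0  3->0 ok
  [21] x  {1,4}  => 4  0->4 ok
  [22] x  {1,4}  => 1  4->1 ok
  [23] y  {0}  => 0  1->0 ok
  [24] x  {1,4}  => 4  0->4 ok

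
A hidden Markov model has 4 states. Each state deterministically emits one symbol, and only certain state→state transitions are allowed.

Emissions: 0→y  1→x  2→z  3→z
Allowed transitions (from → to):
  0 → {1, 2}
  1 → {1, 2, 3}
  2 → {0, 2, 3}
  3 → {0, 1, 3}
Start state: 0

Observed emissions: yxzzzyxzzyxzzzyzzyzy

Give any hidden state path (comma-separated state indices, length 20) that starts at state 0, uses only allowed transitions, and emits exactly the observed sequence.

  pos 0: y in {0}, choose 0; start
  pos 1: x in {1}, choose 1; 0->1 ok
  pos 2: z in {2,3}, choose 2; 1->2 ok
  pos 3: z in {2,3}, choose 3; 2->3 ok
  pos 4: z in {2,3}, choose 3; 3->3 ok
  pos 5: y in {0}, choose 0; 3->0 ok
  pos 6: x in {1}, choose 1; 0->1 ok
  pos 7: z in {2,3}, choose 2; 1->2 ok
  pos 8: z in {2,3}, choose 3; 2->3 ok
  pos 9: y in {0}, choose 0; 3->0 ok
  pos 10: x in {1}, choose 1; 0->1 ok
  pos 11: z in {2,3}, choose 3; 1->3 ok
  pos 12: z in {2,3}, choose 3; 3->3 ok
  pos 13: z in {2,3}, choose 3; 3->3 ok
  pos 14: y in {0}, choose 0; 3->0 ok
  pos 15: z in {2,3}, choose 2; 0->2 ok
  pos 16: z in {2,3}, choose 3; 2->3 ok
  pos 17: y in {0}, choose 0; 3->0 ok
  pos 18: z in {2,3}, choose 2; 0->2 ok
  pos 19: y in {0}, choose 0; 2->0 ok

0,1,2,3,3,0,1,2,3,0,1,3,3,3,0,2,3,0,2,0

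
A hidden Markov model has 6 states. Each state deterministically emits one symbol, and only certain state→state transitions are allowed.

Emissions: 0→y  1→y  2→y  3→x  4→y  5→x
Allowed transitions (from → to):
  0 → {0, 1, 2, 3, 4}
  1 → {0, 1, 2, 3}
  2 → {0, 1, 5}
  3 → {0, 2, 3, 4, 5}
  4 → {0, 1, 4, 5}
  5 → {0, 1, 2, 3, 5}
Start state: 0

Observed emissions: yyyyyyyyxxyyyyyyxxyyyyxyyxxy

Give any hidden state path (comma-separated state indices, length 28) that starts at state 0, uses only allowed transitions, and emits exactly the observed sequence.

0,1,1,0,1,1,0,4,5,5,0,0,1,2,0,2,5,3,0,4,0,1,3,4,0,3,3,0

  0: obs=y cand={0,1,2,4} pick 0 [start]
  1: obs=y cand={0,1,2,4} pick 1 [0->1 ok]
  2: obs=y cand={0,1,2,4} pick 1 [1->1 ok]
  3: obs=y cand={0,1,2,4} pick 0 [1->0 ok]
  4: obs=y cand={0,1,2,4} pick 1 [0->1 ok]
  5: obs=y cand={0,1,2,4} pick 1 [1->1 ok]
  6: obs=y cand={0,1,2,4} pick 0 [1->0 ok]
  7: obs=y cand={0,1,2,4} pick 4 [0->4 ok]
  8: obs=x cand={3,5} pick 5 [4->5 ok]
  9: obs=x cand={3,5} pick 5 [5->5 ok]
  10: obs=y cand={0,1,2,4} pick 0 [5->0 ok]
  11: obs=y cand={0,1,2,4} pick 0 [0->0 ok]
  12: obs=y cand={0,1,2,4} pick 1 [0->1 ok]
  13: obs=y cand={0,1,2,4} pick 2 [1->2 ok]
  14: obs=y cand={0,1,2,4} pick 0 [2->0 ok]
  15: obs=y cand={0,1,2,4} pick 2 [0->2 ok]
  16: obs=x cand={3,5} pick 5 [2->5 ok]
  17: obs=x cand={3,5} pick 3 [5->3 ok]
  18: obs=y cand={0,1,2,4} pick 0 [3->0 ok]
  19: obs=y cand={0,1,2,4} pick 4 [0->4 ok]
  20: obs=y cand={0,1,2,4} pick 0 [4->0 ok]
  21: obs=y cand={0,1,2,4} pick 1 [0->1 ok]
  22: obs=x cand={3,5} pick 3 [1->3 ok]
  23: obs=y cand={0,1,2,4} pick 4 [3->4 ok]
  24: obs=y cand={0,1,2,4} pick 0 [4->0 ok]
  25: obs=x cand={3,5} pick 3 [0->3 ok]
  26: obs=x cand={3,5} pick 3 [3->3 ok]
  27: obs=y cand={0,1,2,4} pick 0 [3->0 ok]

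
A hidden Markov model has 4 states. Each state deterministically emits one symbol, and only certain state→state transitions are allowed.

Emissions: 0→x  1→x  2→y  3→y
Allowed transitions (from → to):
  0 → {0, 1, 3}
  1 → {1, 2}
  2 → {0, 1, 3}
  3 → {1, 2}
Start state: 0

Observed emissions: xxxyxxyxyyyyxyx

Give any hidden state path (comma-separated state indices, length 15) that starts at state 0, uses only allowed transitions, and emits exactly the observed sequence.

  [0] x  {0,1}  => 0  start
  [1] x  {0,1}  => 0  0->0 ok
  [2] x  {0,1}  => 1  0->1 ok
  [3] y  {2,3}  => 2  1->2 ok
  [4] x  {0,1}  => 1  2->1 ok
  [5] x  {0,1}  => 1  1->1 ok
  [6] y  {2,3}  => 2  1->2 ok
  [7] x  {0,1}  => 1  2->1 ok
  [8] y  {2,3}  => 2  1->2 ok
  [9] y  {2,3}  => 3  2->3 ok
  [10] y  {2,3}  => 2  3->2 ok
  [11] y  {2,3}  => 3  2->3 ok
  [12] x  {0,1}  => 1  3->1 ok
  [13] y  {2,3}  => 2  1->2 ok
  [14] x  {0,1}  => 0  2->0 ok

0,0,1,2,1,1,2,1,2,3,2,3,1,2,0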